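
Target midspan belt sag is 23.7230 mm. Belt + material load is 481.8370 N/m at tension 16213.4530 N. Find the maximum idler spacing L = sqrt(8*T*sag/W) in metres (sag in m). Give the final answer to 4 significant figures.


sag = 23.7230/1000 = 0.023723 m
L = sqrt(8 * 16213.4530 * 0.023723 / 481.8370)
L = 2.527 m


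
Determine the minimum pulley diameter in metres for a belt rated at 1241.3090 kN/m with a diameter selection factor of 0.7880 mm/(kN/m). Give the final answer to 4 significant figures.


D = 1241.3090 * 0.7880 / 1000
D = 0.9782 m


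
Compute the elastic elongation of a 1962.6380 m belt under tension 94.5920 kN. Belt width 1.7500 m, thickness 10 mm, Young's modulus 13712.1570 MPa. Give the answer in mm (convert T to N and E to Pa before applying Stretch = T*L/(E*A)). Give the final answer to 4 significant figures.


A = 1.7500 * 0.01 = 0.01750 m^2
Stretch = 94.5920*1000 * 1962.6380 / (13712.1570e6 * 0.01750) * 1000
Stretch = 773.7 mm


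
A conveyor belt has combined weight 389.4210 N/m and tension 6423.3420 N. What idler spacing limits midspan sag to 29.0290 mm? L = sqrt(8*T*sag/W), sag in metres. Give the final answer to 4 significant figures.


sag = 29.0290/1000 = 0.029029 m
L = sqrt(8 * 6423.3420 * 0.029029 / 389.4210)
L = 1.957 m


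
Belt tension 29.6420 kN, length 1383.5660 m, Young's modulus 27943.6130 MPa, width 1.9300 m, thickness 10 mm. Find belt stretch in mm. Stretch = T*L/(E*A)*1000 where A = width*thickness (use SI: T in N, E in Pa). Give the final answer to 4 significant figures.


A = 1.9300 * 0.01 = 0.01930 m^2
Stretch = 29.6420*1000 * 1383.5660 / (27943.6130e6 * 0.01930) * 1000
Stretch = 76.04 mm


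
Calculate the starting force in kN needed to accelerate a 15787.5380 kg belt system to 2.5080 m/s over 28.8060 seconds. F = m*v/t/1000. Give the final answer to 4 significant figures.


F = 15787.5380 * 2.5080 / 28.8060 / 1000
F = 1.375 kN


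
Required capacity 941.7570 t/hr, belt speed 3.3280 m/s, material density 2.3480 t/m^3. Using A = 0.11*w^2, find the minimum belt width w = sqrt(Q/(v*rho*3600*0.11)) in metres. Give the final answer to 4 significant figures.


A_req = 941.7570 / (3.3280 * 2.3480 * 3600) = 0.0334776 m^2
w = sqrt(0.0334776 / 0.11)
w = 0.5517 m


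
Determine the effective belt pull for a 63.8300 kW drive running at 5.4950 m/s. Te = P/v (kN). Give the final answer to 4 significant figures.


Te = P / v = 63.8300 / 5.4950
Te = 11.62 kN


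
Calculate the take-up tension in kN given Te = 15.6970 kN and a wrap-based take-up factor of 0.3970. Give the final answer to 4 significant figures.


T_tu = 15.6970 * 0.3970
T_tu = 6.232 kN


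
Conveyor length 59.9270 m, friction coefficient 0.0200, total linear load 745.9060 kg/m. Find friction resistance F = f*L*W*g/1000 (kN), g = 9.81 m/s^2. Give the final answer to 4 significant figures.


F = 0.0200 * 59.9270 * 745.9060 * 9.81 / 1000
F = 8.770 kN


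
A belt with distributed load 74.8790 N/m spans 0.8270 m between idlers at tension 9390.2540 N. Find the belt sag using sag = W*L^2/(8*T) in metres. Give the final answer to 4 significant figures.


sag = 74.8790 * 0.8270^2 / (8 * 9390.2540)
sag = 0.0006817 m


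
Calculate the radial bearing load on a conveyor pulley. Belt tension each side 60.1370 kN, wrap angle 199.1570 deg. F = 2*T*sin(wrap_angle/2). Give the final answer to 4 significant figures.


F = 2 * 60.1370 * sin(199.1570/2 deg)
F = 118.6 kN


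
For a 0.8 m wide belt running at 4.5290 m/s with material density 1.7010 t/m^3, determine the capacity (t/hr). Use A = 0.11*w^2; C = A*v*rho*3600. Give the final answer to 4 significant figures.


A = 0.11 * 0.8^2 = 0.0704 m^2
C = 0.0704 * 4.5290 * 1.7010 * 3600
C = 1952 t/hr


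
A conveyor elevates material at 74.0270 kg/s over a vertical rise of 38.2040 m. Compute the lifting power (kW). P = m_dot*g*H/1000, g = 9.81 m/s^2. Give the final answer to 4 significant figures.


P = 74.0270 * 9.81 * 38.2040 / 1000
P = 27.74 kW


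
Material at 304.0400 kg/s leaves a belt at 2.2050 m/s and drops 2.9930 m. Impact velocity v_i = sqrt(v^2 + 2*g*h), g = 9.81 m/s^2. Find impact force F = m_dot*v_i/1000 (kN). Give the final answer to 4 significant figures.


v_i = sqrt(2.2050^2 + 2*9.81*2.9930) = 7.974 m/s
F = 304.0400 * 7.974 / 1000
F = 2.424 kN


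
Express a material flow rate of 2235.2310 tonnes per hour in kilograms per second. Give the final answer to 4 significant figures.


m_dot = 2235.2310 * 1000 / 3600
m_dot = 620.9 kg/s


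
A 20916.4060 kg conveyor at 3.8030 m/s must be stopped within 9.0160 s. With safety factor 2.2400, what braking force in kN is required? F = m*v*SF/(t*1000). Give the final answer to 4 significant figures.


F = 20916.4060 * 3.8030 / 9.0160 * 2.2400 / 1000
F = 19.76 kN


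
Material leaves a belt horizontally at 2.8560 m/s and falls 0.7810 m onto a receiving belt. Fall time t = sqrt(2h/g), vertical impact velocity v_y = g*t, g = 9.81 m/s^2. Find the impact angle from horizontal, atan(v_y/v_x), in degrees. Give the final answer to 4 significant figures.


t = sqrt(2*0.7810/9.81) = 0.39903 s
v_y = 9.81 * 0.39903 = 3.91448 m/s
angle = atan(3.91448 / 2.8560) = 53.89 deg


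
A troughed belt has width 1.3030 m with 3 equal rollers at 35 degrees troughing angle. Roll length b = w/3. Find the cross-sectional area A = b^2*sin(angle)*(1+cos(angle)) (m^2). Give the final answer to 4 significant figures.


b = 1.3030/3 = 0.434333 m
A = 0.434333^2 * sin(35 deg) * (1 + cos(35 deg))
A = 0.1968 m^2


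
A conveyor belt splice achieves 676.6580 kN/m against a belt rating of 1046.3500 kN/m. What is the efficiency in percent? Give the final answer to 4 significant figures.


Eff = 676.6580 / 1046.3500 * 100
Eff = 64.67 %


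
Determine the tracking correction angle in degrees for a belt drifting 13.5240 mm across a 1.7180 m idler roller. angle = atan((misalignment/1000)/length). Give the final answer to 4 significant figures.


misalign_m = 13.5240 / 1000 = 0.013524 m
angle = atan(0.013524 / 1.7180)
angle = 0.4510 deg


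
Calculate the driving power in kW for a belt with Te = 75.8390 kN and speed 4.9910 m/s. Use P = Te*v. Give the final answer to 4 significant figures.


P = Te * v = 75.8390 * 4.9910
P = 378.5 kW


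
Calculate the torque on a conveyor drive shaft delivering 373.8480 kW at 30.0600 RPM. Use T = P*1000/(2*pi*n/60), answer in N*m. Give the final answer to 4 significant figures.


omega = 2*pi*30.0600/60 = 3.14788 rad/s
T = 373.8480*1000 / 3.14788
T = 118800 N*m


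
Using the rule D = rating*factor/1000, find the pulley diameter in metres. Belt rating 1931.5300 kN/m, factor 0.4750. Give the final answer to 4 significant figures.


D = 1931.5300 * 0.4750 / 1000
D = 0.9175 m


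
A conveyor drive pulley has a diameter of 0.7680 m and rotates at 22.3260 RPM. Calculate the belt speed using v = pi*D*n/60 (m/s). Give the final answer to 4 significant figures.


v = pi * 0.7680 * 22.3260 / 60
v = 0.8978 m/s


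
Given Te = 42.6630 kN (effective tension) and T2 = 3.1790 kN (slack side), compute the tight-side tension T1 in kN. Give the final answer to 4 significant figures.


T1 = Te + T2 = 42.6630 + 3.1790
T1 = 45.84 kN


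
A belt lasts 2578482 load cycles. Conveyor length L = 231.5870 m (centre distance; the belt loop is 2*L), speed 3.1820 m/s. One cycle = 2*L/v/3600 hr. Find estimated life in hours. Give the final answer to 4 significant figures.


cycle_time = 2 * 231.5870 / 3.1820 / 3600 = 0.0404335 hr
life = 2578482 * 0.0404335 = 104300 hours


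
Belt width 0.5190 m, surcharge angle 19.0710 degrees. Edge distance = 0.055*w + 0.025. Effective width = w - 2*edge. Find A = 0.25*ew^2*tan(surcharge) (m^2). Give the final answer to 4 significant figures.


edge = 0.055*0.5190 + 0.025 = 0.053545 m
ew = 0.5190 - 2*0.053545 = 0.41191 m
A = 0.25 * 0.41191^2 * tan(19.0710 deg)
A = 0.01466 m^2


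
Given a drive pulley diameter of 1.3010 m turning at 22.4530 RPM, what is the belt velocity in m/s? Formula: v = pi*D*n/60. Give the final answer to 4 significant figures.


v = pi * 1.3010 * 22.4530 / 60
v = 1.530 m/s


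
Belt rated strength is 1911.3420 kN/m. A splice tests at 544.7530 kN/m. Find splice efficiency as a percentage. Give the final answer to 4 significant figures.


Eff = 544.7530 / 1911.3420 * 100
Eff = 28.50 %


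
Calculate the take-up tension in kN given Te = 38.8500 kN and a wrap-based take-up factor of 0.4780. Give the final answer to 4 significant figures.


T_tu = 38.8500 * 0.4780
T_tu = 18.57 kN


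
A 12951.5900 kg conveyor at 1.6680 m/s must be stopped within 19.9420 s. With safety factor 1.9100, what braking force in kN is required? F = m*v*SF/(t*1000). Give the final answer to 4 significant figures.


F = 12951.5900 * 1.6680 / 19.9420 * 1.9100 / 1000
F = 2.069 kN


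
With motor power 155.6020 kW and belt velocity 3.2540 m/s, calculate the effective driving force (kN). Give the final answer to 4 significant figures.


Te = P / v = 155.6020 / 3.2540
Te = 47.82 kN


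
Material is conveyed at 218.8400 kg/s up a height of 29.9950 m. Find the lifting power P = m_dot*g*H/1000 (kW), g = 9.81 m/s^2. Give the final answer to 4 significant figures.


P = 218.8400 * 9.81 * 29.9950 / 1000
P = 64.39 kW


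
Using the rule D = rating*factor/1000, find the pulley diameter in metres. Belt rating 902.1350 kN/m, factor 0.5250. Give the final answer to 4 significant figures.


D = 902.1350 * 0.5250 / 1000
D = 0.4736 m


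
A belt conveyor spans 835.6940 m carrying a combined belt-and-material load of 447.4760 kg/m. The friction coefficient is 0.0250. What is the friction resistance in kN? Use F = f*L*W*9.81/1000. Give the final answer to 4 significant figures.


F = 0.0250 * 835.6940 * 447.4760 * 9.81 / 1000
F = 91.71 kN


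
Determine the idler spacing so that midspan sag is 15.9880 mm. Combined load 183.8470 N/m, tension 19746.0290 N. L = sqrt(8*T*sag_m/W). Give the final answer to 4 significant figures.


sag = 15.9880/1000 = 0.015988 m
L = sqrt(8 * 19746.0290 * 0.015988 / 183.8470)
L = 3.706 m


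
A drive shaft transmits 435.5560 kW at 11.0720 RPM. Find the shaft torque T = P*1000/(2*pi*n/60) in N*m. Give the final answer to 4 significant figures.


omega = 2*pi*11.0720/60 = 1.15946 rad/s
T = 435.5560*1000 / 1.15946
T = 375700 N*m


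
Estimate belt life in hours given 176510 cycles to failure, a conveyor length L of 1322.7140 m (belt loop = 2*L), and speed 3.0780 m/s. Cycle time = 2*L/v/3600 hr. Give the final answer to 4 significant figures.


cycle_time = 2 * 1322.7140 / 3.0780 / 3600 = 0.23874 hr
life = 176510 * 0.23874 = 42140 hours


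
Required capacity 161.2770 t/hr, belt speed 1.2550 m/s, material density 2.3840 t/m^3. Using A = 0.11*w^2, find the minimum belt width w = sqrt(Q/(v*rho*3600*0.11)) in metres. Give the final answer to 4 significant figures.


A_req = 161.2770 / (1.2550 * 2.3840 * 3600) = 0.0149734 m^2
w = sqrt(0.0149734 / 0.11)
w = 0.3689 m


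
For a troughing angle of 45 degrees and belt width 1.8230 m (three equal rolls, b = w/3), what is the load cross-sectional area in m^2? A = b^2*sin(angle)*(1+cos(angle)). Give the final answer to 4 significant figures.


b = 1.8230/3 = 0.607667 m
A = 0.607667^2 * sin(45 deg) * (1 + cos(45 deg))
A = 0.4457 m^2


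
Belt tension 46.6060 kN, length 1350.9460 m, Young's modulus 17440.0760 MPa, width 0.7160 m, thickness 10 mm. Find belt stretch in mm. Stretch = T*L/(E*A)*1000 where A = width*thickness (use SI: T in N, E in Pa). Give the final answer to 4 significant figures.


A = 0.7160 * 0.01 = 0.00716 m^2
Stretch = 46.6060*1000 * 1350.9460 / (17440.0760e6 * 0.00716) * 1000
Stretch = 504.2 mm


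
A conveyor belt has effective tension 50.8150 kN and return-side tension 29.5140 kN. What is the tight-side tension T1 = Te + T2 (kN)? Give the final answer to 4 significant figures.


T1 = Te + T2 = 50.8150 + 29.5140
T1 = 80.33 kN


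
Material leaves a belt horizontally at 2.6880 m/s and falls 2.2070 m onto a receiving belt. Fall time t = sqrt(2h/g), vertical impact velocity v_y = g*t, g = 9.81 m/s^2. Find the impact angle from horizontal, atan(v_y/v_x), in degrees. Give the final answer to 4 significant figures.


t = sqrt(2*2.2070/9.81) = 0.670782 s
v_y = 9.81 * 0.670782 = 6.58037 m/s
angle = atan(6.58037 / 2.6880) = 67.78 deg


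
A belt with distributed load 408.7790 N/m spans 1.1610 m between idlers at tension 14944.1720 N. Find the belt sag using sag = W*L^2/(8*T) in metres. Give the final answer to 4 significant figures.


sag = 408.7790 * 1.1610^2 / (8 * 14944.1720)
sag = 0.004609 m


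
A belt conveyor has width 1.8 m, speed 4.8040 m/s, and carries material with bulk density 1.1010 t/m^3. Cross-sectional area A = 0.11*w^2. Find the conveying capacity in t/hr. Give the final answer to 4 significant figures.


A = 0.11 * 1.8^2 = 0.3564 m^2
C = 0.3564 * 4.8040 * 1.1010 * 3600
C = 6786 t/hr


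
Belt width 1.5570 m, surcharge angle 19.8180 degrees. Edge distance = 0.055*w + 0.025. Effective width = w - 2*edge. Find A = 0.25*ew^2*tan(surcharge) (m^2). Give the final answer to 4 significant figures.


edge = 0.055*1.5570 + 0.025 = 0.110635 m
ew = 1.5570 - 2*0.110635 = 1.33573 m
A = 0.25 * 1.33573^2 * tan(19.8180 deg)
A = 0.1607 m^2


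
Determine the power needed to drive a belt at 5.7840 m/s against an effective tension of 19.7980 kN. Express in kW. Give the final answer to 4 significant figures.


P = Te * v = 19.7980 * 5.7840
P = 114.5 kW


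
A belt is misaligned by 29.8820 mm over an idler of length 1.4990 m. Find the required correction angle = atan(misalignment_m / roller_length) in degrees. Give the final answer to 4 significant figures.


misalign_m = 29.8820 / 1000 = 0.029882 m
angle = atan(0.029882 / 1.4990)
angle = 1.142 deg


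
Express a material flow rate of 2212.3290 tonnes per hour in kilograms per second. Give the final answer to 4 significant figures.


m_dot = 2212.3290 * 1000 / 3600
m_dot = 614.5 kg/s


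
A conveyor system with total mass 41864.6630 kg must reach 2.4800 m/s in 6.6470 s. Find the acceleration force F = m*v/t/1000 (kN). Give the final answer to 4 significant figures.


F = 41864.6630 * 2.4800 / 6.6470 / 1000
F = 15.62 kN


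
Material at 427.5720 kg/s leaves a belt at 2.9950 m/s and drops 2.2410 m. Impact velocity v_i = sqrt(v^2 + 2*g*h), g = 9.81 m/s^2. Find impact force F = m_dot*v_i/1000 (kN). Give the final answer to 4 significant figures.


v_i = sqrt(2.9950^2 + 2*9.81*2.2410) = 7.27588 m/s
F = 427.5720 * 7.27588 / 1000
F = 3.111 kN


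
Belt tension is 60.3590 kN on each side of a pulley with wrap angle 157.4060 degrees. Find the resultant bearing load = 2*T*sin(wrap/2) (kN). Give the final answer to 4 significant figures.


F = 2 * 60.3590 * sin(157.4060/2 deg)
F = 118.4 kN


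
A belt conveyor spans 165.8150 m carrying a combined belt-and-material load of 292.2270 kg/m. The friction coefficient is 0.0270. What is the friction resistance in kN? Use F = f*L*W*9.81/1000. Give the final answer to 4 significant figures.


F = 0.0270 * 165.8150 * 292.2270 * 9.81 / 1000
F = 12.83 kN


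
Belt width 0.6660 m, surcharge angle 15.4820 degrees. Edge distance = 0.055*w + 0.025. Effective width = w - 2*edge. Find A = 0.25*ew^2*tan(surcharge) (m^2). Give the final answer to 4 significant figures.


edge = 0.055*0.6660 + 0.025 = 0.06163 m
ew = 0.6660 - 2*0.06163 = 0.54274 m
A = 0.25 * 0.54274^2 * tan(15.4820 deg)
A = 0.02040 m^2


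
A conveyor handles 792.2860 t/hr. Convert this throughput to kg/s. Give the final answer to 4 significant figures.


m_dot = 792.2860 * 1000 / 3600
m_dot = 220.1 kg/s


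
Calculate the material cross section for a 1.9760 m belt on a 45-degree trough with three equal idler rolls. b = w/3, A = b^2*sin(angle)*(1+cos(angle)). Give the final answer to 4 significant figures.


b = 1.9760/3 = 0.658667 m
A = 0.658667^2 * sin(45 deg) * (1 + cos(45 deg))
A = 0.5237 m^2


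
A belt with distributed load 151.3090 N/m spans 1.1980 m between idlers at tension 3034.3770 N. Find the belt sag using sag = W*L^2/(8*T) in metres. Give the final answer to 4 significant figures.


sag = 151.3090 * 1.1980^2 / (8 * 3034.3770)
sag = 0.008946 m


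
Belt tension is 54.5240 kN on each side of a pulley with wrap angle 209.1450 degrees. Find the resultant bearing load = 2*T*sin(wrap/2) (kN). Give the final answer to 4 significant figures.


F = 2 * 54.5240 * sin(209.1450/2 deg)
F = 105.5 kN


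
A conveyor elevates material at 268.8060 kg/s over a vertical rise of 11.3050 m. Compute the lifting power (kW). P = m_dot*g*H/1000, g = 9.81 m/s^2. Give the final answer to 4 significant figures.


P = 268.8060 * 9.81 * 11.3050 / 1000
P = 29.81 kW


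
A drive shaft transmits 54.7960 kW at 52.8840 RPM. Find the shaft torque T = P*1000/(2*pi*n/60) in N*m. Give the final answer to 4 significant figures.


omega = 2*pi*52.8840/60 = 5.538 rad/s
T = 54.7960*1000 / 5.538
T = 9895 N*m


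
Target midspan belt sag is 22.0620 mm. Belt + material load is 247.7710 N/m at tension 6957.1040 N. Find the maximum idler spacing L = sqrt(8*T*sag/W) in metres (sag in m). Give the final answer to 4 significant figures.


sag = 22.0620/1000 = 0.022062 m
L = sqrt(8 * 6957.1040 * 0.022062 / 247.7710)
L = 2.226 m


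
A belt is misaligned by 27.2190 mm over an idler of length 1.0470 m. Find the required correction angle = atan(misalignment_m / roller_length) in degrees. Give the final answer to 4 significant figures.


misalign_m = 27.2190 / 1000 = 0.027219 m
angle = atan(0.027219 / 1.0470)
angle = 1.489 deg


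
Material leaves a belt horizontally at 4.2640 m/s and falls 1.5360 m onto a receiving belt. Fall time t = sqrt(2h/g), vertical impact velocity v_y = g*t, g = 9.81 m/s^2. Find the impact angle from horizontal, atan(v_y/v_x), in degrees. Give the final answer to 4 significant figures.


t = sqrt(2*1.5360/9.81) = 0.559598 s
v_y = 9.81 * 0.559598 = 5.48966 m/s
angle = atan(5.48966 / 4.2640) = 52.16 deg


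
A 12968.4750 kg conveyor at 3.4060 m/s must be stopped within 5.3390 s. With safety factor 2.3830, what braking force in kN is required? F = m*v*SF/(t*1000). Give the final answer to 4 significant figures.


F = 12968.4750 * 3.4060 / 5.3390 * 2.3830 / 1000
F = 19.72 kN


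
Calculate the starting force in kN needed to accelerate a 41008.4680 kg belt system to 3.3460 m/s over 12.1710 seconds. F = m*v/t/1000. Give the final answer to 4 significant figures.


F = 41008.4680 * 3.3460 / 12.1710 / 1000
F = 11.27 kN


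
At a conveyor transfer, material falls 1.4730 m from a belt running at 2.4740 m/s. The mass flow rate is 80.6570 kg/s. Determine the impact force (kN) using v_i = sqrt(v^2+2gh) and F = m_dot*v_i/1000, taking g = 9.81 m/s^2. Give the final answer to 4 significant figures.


v_i = sqrt(2.4740^2 + 2*9.81*1.4730) = 5.91785 m/s
F = 80.6570 * 5.91785 / 1000
F = 0.4773 kN


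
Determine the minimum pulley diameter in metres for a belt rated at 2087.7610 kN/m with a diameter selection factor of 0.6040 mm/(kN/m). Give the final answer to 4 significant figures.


D = 2087.7610 * 0.6040 / 1000
D = 1.261 m


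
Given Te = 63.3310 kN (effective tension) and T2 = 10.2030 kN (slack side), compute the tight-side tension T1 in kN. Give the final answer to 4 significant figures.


T1 = Te + T2 = 63.3310 + 10.2030
T1 = 73.53 kN


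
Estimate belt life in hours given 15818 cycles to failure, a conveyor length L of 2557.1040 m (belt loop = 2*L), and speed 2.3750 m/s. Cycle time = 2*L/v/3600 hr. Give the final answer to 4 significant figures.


cycle_time = 2 * 2557.1040 / 2.3750 / 3600 = 0.598153 hr
life = 15818 * 0.598153 = 9462 hours


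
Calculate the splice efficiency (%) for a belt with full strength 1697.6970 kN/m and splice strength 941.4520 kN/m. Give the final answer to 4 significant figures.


Eff = 941.4520 / 1697.6970 * 100
Eff = 55.45 %


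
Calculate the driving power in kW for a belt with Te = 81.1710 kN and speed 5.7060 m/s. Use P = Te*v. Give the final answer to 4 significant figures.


P = Te * v = 81.1710 * 5.7060
P = 463.2 kW


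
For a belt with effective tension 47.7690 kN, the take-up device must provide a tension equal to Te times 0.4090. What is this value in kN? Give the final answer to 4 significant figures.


T_tu = 47.7690 * 0.4090
T_tu = 19.54 kN


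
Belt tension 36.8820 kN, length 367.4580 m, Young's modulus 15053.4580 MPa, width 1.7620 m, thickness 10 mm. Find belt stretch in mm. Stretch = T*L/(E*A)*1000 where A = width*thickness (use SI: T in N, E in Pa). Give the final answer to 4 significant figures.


A = 1.7620 * 0.01 = 0.01762 m^2
Stretch = 36.8820*1000 * 367.4580 / (15053.4580e6 * 0.01762) * 1000
Stretch = 51.10 mm


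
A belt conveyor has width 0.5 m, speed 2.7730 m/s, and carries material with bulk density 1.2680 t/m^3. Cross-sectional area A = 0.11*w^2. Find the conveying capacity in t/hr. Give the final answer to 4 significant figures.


A = 0.11 * 0.5^2 = 0.0275 m^2
C = 0.0275 * 2.7730 * 1.2680 * 3600
C = 348.1 t/hr


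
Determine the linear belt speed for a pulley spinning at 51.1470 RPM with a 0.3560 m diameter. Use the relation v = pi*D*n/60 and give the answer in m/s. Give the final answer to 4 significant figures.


v = pi * 0.3560 * 51.1470 / 60
v = 0.9534 m/s


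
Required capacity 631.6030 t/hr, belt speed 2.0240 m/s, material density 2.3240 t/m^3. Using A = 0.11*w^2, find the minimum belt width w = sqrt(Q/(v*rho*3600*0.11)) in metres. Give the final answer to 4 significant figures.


A_req = 631.6030 / (2.0240 * 2.3240 * 3600) = 0.0372988 m^2
w = sqrt(0.0372988 / 0.11)
w = 0.5823 m


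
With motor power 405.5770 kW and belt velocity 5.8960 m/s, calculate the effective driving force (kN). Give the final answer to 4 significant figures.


Te = P / v = 405.5770 / 5.8960
Te = 68.79 kN


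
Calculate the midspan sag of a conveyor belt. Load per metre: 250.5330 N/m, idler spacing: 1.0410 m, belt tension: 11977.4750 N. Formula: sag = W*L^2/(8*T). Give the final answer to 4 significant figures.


sag = 250.5330 * 1.0410^2 / (8 * 11977.4750)
sag = 0.002833 m


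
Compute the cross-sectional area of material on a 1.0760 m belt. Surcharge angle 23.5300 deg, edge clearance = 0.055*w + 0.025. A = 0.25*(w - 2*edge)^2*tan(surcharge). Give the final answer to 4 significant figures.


edge = 0.055*1.0760 + 0.025 = 0.08418 m
ew = 1.0760 - 2*0.08418 = 0.90764 m
A = 0.25 * 0.90764^2 * tan(23.5300 deg)
A = 0.08968 m^2


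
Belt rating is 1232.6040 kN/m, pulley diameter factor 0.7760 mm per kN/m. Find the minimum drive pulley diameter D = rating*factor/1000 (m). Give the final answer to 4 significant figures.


D = 1232.6040 * 0.7760 / 1000
D = 0.9565 m


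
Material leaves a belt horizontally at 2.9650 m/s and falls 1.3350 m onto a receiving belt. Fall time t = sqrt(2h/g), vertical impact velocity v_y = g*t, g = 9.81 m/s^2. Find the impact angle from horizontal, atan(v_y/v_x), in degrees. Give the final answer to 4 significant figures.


t = sqrt(2*1.3350/9.81) = 0.5217 s
v_y = 9.81 * 0.5217 = 5.11788 m/s
angle = atan(5.11788 / 2.9650) = 59.91 deg


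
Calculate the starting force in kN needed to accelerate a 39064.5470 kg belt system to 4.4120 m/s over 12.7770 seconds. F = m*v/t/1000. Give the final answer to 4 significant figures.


F = 39064.5470 * 4.4120 / 12.7770 / 1000
F = 13.49 kN


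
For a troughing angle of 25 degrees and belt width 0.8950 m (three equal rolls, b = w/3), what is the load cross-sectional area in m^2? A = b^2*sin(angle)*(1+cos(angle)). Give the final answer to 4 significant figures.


b = 0.8950/3 = 0.298333 m
A = 0.298333^2 * sin(25 deg) * (1 + cos(25 deg))
A = 0.07170 m^2


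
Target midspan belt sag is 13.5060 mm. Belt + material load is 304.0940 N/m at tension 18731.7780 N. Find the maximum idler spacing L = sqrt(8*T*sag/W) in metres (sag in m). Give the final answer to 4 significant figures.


sag = 13.5060/1000 = 0.013506 m
L = sqrt(8 * 18731.7780 * 0.013506 / 304.0940)
L = 2.580 m


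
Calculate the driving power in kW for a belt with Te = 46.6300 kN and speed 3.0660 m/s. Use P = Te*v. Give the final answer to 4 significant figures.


P = Te * v = 46.6300 * 3.0660
P = 143.0 kW


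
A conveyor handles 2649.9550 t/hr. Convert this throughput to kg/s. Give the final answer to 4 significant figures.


m_dot = 2649.9550 * 1000 / 3600
m_dot = 736.1 kg/s


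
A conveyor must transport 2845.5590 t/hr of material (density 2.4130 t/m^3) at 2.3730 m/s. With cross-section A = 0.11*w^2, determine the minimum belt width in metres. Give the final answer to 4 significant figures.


A_req = 2845.5590 / (2.3730 * 2.4130 * 3600) = 0.138042 m^2
w = sqrt(0.138042 / 0.11)
w = 1.120 m


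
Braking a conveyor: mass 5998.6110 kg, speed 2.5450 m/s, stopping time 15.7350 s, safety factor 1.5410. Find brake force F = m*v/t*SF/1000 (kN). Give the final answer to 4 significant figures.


F = 5998.6110 * 2.5450 / 15.7350 * 1.5410 / 1000
F = 1.495 kN


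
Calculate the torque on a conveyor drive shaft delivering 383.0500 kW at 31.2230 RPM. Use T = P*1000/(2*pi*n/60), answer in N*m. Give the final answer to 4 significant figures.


omega = 2*pi*31.2230/60 = 3.26966 rad/s
T = 383.0500*1000 / 3.26966
T = 117200 N*m


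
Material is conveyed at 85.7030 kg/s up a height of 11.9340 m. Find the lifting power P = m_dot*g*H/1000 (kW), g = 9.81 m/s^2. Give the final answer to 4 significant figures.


P = 85.7030 * 9.81 * 11.9340 / 1000
P = 10.03 kW


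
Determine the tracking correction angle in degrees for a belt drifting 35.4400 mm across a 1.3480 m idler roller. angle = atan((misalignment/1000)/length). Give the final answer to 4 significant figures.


misalign_m = 35.4400 / 1000 = 0.035440 m
angle = atan(0.035440 / 1.3480)
angle = 1.506 deg


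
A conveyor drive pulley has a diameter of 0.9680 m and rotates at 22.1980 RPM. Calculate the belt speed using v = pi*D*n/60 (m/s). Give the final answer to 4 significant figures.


v = pi * 0.9680 * 22.1980 / 60
v = 1.125 m/s


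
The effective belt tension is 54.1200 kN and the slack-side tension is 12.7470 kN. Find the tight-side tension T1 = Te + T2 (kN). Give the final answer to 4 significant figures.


T1 = Te + T2 = 54.1200 + 12.7470
T1 = 66.87 kN


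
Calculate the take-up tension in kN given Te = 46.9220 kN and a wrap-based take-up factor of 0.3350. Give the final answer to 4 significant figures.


T_tu = 46.9220 * 0.3350
T_tu = 15.72 kN


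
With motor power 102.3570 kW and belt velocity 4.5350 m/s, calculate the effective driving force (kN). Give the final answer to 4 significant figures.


Te = P / v = 102.3570 / 4.5350
Te = 22.57 kN


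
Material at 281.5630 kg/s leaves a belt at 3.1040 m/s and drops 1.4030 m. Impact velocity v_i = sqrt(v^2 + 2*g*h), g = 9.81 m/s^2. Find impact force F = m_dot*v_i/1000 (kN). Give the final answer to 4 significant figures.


v_i = sqrt(3.1040^2 + 2*9.81*1.4030) = 6.09604 m/s
F = 281.5630 * 6.09604 / 1000
F = 1.716 kN


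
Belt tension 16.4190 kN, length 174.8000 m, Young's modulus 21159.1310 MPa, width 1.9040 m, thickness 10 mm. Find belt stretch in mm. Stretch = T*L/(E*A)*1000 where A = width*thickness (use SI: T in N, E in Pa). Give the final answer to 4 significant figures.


A = 1.9040 * 0.01 = 0.01904 m^2
Stretch = 16.4190*1000 * 174.8000 / (21159.1310e6 * 0.01904) * 1000
Stretch = 7.124 mm


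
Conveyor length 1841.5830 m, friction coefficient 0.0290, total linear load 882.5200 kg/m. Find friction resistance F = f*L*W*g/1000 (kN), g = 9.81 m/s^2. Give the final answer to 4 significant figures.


F = 0.0290 * 1841.5830 * 882.5200 * 9.81 / 1000
F = 462.4 kN


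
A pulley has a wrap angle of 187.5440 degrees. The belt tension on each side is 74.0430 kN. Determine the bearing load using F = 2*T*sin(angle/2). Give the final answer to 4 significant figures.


F = 2 * 74.0430 * sin(187.5440/2 deg)
F = 147.8 kN


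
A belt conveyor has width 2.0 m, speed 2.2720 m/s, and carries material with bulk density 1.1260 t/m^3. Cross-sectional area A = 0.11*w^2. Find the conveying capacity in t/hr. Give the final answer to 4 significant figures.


A = 0.11 * 2.0^2 = 0.44 m^2
C = 0.44 * 2.2720 * 1.1260 * 3600
C = 4052 t/hr


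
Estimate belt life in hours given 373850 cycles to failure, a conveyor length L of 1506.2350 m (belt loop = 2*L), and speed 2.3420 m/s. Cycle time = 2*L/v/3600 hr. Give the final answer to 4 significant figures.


cycle_time = 2 * 1506.2350 / 2.3420 / 3600 = 0.3573 hr
life = 373850 * 0.3573 = 133600 hours


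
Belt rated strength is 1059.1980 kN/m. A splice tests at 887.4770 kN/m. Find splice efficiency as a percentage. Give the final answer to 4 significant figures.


Eff = 887.4770 / 1059.1980 * 100
Eff = 83.79 %


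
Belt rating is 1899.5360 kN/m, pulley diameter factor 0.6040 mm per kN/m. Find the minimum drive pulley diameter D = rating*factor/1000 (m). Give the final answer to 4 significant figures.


D = 1899.5360 * 0.6040 / 1000
D = 1.147 m


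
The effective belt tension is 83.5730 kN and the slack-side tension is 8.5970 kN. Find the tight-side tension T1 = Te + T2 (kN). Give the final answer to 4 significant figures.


T1 = Te + T2 = 83.5730 + 8.5970
T1 = 92.17 kN


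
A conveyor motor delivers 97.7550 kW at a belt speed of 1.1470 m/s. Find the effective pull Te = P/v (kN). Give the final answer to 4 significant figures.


Te = P / v = 97.7550 / 1.1470
Te = 85.23 kN


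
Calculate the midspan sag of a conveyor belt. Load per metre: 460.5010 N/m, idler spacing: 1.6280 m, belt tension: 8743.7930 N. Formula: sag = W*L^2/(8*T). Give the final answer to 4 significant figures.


sag = 460.5010 * 1.6280^2 / (8 * 8743.7930)
sag = 0.01745 m


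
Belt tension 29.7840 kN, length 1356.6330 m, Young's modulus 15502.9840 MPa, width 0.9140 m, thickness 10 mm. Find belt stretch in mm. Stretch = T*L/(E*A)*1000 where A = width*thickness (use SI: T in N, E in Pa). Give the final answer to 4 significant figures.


A = 0.9140 * 0.01 = 0.00914 m^2
Stretch = 29.7840*1000 * 1356.6330 / (15502.9840e6 * 0.00914) * 1000
Stretch = 285.2 mm


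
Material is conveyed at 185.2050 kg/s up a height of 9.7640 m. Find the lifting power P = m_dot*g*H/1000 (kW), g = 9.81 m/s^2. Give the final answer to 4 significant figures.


P = 185.2050 * 9.81 * 9.7640 / 1000
P = 17.74 kW


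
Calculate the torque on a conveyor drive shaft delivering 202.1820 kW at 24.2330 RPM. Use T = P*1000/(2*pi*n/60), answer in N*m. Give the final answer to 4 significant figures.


omega = 2*pi*24.2330/60 = 2.53767 rad/s
T = 202.1820*1000 / 2.53767
T = 79670 N*m


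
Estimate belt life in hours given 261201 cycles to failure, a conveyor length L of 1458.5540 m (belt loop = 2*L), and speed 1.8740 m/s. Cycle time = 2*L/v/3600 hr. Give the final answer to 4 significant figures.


cycle_time = 2 * 1458.5540 / 1.8740 / 3600 = 0.432395 hr
life = 261201 * 0.432395 = 112900 hours


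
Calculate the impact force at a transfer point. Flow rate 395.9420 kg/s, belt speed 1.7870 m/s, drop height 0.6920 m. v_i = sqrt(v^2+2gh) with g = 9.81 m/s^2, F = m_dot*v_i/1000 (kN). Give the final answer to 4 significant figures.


v_i = sqrt(1.7870^2 + 2*9.81*0.6920) = 4.09517 m/s
F = 395.9420 * 4.09517 / 1000
F = 1.621 kN


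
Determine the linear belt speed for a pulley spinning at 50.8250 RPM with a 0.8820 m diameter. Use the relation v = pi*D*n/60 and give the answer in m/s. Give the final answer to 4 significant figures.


v = pi * 0.8820 * 50.8250 / 60
v = 2.347 m/s


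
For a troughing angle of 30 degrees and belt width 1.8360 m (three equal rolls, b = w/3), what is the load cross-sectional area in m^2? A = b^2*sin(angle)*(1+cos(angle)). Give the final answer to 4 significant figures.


b = 1.8360/3 = 0.612 m
A = 0.612^2 * sin(30 deg) * (1 + cos(30 deg))
A = 0.3495 m^2


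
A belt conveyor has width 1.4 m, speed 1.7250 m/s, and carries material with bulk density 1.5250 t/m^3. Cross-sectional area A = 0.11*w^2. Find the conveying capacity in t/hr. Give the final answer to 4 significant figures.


A = 0.11 * 1.4^2 = 0.2156 m^2
C = 0.2156 * 1.7250 * 1.5250 * 3600
C = 2042 t/hr


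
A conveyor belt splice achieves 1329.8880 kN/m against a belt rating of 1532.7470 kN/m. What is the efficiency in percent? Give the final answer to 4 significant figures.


Eff = 1329.8880 / 1532.7470 * 100
Eff = 86.77 %


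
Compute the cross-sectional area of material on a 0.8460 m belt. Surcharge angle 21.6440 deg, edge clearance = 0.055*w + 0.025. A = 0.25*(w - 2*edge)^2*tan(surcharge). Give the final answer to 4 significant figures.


edge = 0.055*0.8460 + 0.025 = 0.07153 m
ew = 0.8460 - 2*0.07153 = 0.70294 m
A = 0.25 * 0.70294^2 * tan(21.6440 deg)
A = 0.04902 m^2


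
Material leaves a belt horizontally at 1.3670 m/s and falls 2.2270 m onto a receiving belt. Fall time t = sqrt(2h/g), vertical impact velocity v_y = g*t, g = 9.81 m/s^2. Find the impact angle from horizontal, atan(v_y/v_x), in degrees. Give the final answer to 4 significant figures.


t = sqrt(2*2.2270/9.81) = 0.673815 s
v_y = 9.81 * 0.673815 = 6.61013 m/s
angle = atan(6.61013 / 1.3670) = 78.32 deg


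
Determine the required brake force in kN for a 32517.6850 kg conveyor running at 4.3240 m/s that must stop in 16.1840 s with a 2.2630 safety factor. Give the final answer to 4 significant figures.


F = 32517.6850 * 4.3240 / 16.1840 * 2.2630 / 1000
F = 19.66 kN


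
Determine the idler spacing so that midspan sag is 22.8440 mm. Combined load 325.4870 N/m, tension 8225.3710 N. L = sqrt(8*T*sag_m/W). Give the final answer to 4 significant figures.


sag = 22.8440/1000 = 0.022844 m
L = sqrt(8 * 8225.3710 * 0.022844 / 325.4870)
L = 2.149 m


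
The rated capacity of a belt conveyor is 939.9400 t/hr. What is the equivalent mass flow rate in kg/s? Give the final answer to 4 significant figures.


m_dot = 939.9400 * 1000 / 3600
m_dot = 261.1 kg/s


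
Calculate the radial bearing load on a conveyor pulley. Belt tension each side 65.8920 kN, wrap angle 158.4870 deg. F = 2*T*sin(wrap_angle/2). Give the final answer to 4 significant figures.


F = 2 * 65.8920 * sin(158.4870/2 deg)
F = 129.5 kN


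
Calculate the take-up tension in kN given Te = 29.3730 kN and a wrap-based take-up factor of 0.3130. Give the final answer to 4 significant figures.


T_tu = 29.3730 * 0.3130
T_tu = 9.194 kN


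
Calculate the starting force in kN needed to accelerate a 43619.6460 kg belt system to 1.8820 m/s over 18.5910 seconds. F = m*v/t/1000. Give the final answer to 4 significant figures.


F = 43619.6460 * 1.8820 / 18.5910 / 1000
F = 4.416 kN


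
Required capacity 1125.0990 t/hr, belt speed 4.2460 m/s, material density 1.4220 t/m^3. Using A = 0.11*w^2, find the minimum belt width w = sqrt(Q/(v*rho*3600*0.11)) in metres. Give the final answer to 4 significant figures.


A_req = 1125.0990 / (4.2460 * 1.4220 * 3600) = 0.0517617 m^2
w = sqrt(0.0517617 / 0.11)
w = 0.6860 m


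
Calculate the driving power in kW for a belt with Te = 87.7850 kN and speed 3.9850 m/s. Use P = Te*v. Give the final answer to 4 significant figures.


P = Te * v = 87.7850 * 3.9850
P = 349.8 kW


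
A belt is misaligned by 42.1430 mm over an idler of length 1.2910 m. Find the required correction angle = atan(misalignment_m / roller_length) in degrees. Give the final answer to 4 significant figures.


misalign_m = 42.1430 / 1000 = 0.042143 m
angle = atan(0.042143 / 1.2910)
angle = 1.870 deg


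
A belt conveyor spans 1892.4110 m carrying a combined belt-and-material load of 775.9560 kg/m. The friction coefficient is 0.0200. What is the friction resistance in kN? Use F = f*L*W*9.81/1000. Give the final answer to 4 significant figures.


F = 0.0200 * 1892.4110 * 775.9560 * 9.81 / 1000
F = 288.1 kN


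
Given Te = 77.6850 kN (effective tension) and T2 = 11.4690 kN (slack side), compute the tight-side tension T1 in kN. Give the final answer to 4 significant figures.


T1 = Te + T2 = 77.6850 + 11.4690
T1 = 89.15 kN


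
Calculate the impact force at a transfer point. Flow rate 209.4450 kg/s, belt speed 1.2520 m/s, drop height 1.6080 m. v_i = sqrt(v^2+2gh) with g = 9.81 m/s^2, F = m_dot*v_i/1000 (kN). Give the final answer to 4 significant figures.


v_i = sqrt(1.2520^2 + 2*9.81*1.6080) = 5.75469 m/s
F = 209.4450 * 5.75469 / 1000
F = 1.205 kN


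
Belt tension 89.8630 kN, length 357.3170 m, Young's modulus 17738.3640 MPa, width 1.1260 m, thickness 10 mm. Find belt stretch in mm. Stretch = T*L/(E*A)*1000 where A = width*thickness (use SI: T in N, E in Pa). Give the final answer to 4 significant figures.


A = 1.1260 * 0.01 = 0.01126 m^2
Stretch = 89.8630*1000 * 357.3170 / (17738.3640e6 * 0.01126) * 1000
Stretch = 160.8 mm


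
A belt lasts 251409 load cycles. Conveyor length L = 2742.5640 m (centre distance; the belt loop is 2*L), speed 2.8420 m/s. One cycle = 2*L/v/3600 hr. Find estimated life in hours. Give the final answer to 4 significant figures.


cycle_time = 2 * 2742.5640 / 2.8420 / 3600 = 0.536118 hr
life = 251409 * 0.536118 = 134800 hours


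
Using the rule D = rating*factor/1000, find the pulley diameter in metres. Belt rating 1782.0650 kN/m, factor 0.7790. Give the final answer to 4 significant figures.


D = 1782.0650 * 0.7790 / 1000
D = 1.388 m


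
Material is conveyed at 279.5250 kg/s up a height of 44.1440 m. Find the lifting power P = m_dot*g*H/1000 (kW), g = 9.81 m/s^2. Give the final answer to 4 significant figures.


P = 279.5250 * 9.81 * 44.1440 / 1000
P = 121.0 kW


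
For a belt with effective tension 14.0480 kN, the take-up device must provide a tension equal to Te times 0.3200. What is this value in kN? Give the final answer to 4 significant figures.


T_tu = 14.0480 * 0.3200
T_tu = 4.495 kN


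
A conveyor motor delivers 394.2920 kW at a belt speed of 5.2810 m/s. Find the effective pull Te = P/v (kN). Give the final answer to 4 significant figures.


Te = P / v = 394.2920 / 5.2810
Te = 74.66 kN


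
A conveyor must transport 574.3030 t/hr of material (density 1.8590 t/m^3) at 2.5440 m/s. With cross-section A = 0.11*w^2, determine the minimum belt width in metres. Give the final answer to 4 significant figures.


A_req = 574.3030 / (2.5440 * 1.8590 * 3600) = 0.033732 m^2
w = sqrt(0.033732 / 0.11)
w = 0.5538 m


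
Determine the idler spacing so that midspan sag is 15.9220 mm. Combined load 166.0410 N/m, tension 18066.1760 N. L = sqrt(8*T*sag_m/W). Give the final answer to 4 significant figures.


sag = 15.9220/1000 = 0.015922 m
L = sqrt(8 * 18066.1760 * 0.015922 / 166.0410)
L = 3.723 m


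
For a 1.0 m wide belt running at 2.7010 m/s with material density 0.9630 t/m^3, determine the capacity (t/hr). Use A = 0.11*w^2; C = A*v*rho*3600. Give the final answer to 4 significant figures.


A = 0.11 * 1.0^2 = 0.11 m^2
C = 0.11 * 2.7010 * 0.9630 * 3600
C = 1030 t/hr


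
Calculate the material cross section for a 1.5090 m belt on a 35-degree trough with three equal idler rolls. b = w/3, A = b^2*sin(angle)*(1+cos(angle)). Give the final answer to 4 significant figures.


b = 1.5090/3 = 0.503 m
A = 0.503^2 * sin(35 deg) * (1 + cos(35 deg))
A = 0.2640 m^2


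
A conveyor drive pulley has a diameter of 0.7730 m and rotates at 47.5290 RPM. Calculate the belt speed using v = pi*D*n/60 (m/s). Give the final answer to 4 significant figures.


v = pi * 0.7730 * 47.5290 / 60
v = 1.924 m/s


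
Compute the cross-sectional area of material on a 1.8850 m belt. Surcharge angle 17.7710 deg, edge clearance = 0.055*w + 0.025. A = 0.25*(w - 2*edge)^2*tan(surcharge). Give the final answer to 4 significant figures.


edge = 0.055*1.8850 + 0.025 = 0.128675 m
ew = 1.8850 - 2*0.128675 = 1.62765 m
A = 0.25 * 1.62765^2 * tan(17.7710 deg)
A = 0.2123 m^2
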